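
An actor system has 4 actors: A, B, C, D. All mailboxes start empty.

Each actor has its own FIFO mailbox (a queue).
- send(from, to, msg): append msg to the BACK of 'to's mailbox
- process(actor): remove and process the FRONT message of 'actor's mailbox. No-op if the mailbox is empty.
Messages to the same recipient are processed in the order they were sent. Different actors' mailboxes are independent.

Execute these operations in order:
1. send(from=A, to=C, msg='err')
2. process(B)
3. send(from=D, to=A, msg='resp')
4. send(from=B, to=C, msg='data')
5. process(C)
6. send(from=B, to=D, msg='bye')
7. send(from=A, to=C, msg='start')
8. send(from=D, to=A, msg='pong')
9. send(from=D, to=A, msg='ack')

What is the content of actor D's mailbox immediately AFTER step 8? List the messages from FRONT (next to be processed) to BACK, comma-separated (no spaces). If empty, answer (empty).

After 1 (send(from=A, to=C, msg='err')): A:[] B:[] C:[err] D:[]
After 2 (process(B)): A:[] B:[] C:[err] D:[]
After 3 (send(from=D, to=A, msg='resp')): A:[resp] B:[] C:[err] D:[]
After 4 (send(from=B, to=C, msg='data')): A:[resp] B:[] C:[err,data] D:[]
After 5 (process(C)): A:[resp] B:[] C:[data] D:[]
After 6 (send(from=B, to=D, msg='bye')): A:[resp] B:[] C:[data] D:[bye]
After 7 (send(from=A, to=C, msg='start')): A:[resp] B:[] C:[data,start] D:[bye]
After 8 (send(from=D, to=A, msg='pong')): A:[resp,pong] B:[] C:[data,start] D:[bye]

bye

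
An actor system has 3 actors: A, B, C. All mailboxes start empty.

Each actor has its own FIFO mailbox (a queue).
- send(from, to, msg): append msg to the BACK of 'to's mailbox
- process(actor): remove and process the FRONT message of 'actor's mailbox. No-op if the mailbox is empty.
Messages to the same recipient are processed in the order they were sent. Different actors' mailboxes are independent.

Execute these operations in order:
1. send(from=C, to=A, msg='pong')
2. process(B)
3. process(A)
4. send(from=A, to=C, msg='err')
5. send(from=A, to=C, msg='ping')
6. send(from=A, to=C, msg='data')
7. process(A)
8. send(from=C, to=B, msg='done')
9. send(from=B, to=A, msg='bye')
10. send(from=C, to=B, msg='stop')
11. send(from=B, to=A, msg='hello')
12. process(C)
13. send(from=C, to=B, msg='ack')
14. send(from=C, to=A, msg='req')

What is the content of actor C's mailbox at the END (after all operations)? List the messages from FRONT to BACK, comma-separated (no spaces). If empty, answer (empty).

After 1 (send(from=C, to=A, msg='pong')): A:[pong] B:[] C:[]
After 2 (process(B)): A:[pong] B:[] C:[]
After 3 (process(A)): A:[] B:[] C:[]
After 4 (send(from=A, to=C, msg='err')): A:[] B:[] C:[err]
After 5 (send(from=A, to=C, msg='ping')): A:[] B:[] C:[err,ping]
After 6 (send(from=A, to=C, msg='data')): A:[] B:[] C:[err,ping,data]
After 7 (process(A)): A:[] B:[] C:[err,ping,data]
After 8 (send(from=C, to=B, msg='done')): A:[] B:[done] C:[err,ping,data]
After 9 (send(from=B, to=A, msg='bye')): A:[bye] B:[done] C:[err,ping,data]
After 10 (send(from=C, to=B, msg='stop')): A:[bye] B:[done,stop] C:[err,ping,data]
After 11 (send(from=B, to=A, msg='hello')): A:[bye,hello] B:[done,stop] C:[err,ping,data]
After 12 (process(C)): A:[bye,hello] B:[done,stop] C:[ping,data]
After 13 (send(from=C, to=B, msg='ack')): A:[bye,hello] B:[done,stop,ack] C:[ping,data]
After 14 (send(from=C, to=A, msg='req')): A:[bye,hello,req] B:[done,stop,ack] C:[ping,data]

Answer: ping,data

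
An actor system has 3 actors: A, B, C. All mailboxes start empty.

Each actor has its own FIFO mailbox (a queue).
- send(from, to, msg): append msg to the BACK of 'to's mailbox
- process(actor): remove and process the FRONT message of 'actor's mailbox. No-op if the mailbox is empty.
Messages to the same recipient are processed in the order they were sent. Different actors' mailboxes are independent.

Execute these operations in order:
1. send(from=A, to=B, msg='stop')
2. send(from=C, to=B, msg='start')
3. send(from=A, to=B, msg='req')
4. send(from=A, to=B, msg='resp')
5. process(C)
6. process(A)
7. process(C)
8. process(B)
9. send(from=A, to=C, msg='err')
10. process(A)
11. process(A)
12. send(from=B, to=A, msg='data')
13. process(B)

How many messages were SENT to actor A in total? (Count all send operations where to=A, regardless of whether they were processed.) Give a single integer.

Answer: 1

Derivation:
After 1 (send(from=A, to=B, msg='stop')): A:[] B:[stop] C:[]
After 2 (send(from=C, to=B, msg='start')): A:[] B:[stop,start] C:[]
After 3 (send(from=A, to=B, msg='req')): A:[] B:[stop,start,req] C:[]
After 4 (send(from=A, to=B, msg='resp')): A:[] B:[stop,start,req,resp] C:[]
After 5 (process(C)): A:[] B:[stop,start,req,resp] C:[]
After 6 (process(A)): A:[] B:[stop,start,req,resp] C:[]
After 7 (process(C)): A:[] B:[stop,start,req,resp] C:[]
After 8 (process(B)): A:[] B:[start,req,resp] C:[]
After 9 (send(from=A, to=C, msg='err')): A:[] B:[start,req,resp] C:[err]
After 10 (process(A)): A:[] B:[start,req,resp] C:[err]
After 11 (process(A)): A:[] B:[start,req,resp] C:[err]
After 12 (send(from=B, to=A, msg='data')): A:[data] B:[start,req,resp] C:[err]
After 13 (process(B)): A:[data] B:[req,resp] C:[err]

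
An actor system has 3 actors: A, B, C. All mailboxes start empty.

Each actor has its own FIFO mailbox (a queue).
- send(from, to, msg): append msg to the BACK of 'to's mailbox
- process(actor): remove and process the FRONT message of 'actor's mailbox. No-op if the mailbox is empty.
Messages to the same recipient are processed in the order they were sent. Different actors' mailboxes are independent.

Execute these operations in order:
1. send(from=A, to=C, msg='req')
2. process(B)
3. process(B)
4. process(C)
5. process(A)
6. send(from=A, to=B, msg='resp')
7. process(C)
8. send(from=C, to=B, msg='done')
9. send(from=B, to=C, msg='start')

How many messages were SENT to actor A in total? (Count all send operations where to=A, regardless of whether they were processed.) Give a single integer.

Answer: 0

Derivation:
After 1 (send(from=A, to=C, msg='req')): A:[] B:[] C:[req]
After 2 (process(B)): A:[] B:[] C:[req]
After 3 (process(B)): A:[] B:[] C:[req]
After 4 (process(C)): A:[] B:[] C:[]
After 5 (process(A)): A:[] B:[] C:[]
After 6 (send(from=A, to=B, msg='resp')): A:[] B:[resp] C:[]
After 7 (process(C)): A:[] B:[resp] C:[]
After 8 (send(from=C, to=B, msg='done')): A:[] B:[resp,done] C:[]
After 9 (send(from=B, to=C, msg='start')): A:[] B:[resp,done] C:[start]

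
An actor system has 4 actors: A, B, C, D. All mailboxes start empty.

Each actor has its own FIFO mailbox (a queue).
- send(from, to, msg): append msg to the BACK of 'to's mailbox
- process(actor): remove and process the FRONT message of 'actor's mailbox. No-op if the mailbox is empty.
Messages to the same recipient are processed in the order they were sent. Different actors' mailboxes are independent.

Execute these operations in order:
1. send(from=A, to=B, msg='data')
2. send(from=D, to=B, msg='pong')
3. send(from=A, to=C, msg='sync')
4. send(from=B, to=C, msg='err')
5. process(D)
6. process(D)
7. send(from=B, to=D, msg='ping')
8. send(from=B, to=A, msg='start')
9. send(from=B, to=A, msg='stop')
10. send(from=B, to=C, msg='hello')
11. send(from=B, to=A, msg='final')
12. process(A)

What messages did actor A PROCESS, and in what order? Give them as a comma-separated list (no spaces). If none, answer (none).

Answer: start

Derivation:
After 1 (send(from=A, to=B, msg='data')): A:[] B:[data] C:[] D:[]
After 2 (send(from=D, to=B, msg='pong')): A:[] B:[data,pong] C:[] D:[]
After 3 (send(from=A, to=C, msg='sync')): A:[] B:[data,pong] C:[sync] D:[]
After 4 (send(from=B, to=C, msg='err')): A:[] B:[data,pong] C:[sync,err] D:[]
After 5 (process(D)): A:[] B:[data,pong] C:[sync,err] D:[]
After 6 (process(D)): A:[] B:[data,pong] C:[sync,err] D:[]
After 7 (send(from=B, to=D, msg='ping')): A:[] B:[data,pong] C:[sync,err] D:[ping]
After 8 (send(from=B, to=A, msg='start')): A:[start] B:[data,pong] C:[sync,err] D:[ping]
After 9 (send(from=B, to=A, msg='stop')): A:[start,stop] B:[data,pong] C:[sync,err] D:[ping]
After 10 (send(from=B, to=C, msg='hello')): A:[start,stop] B:[data,pong] C:[sync,err,hello] D:[ping]
After 11 (send(from=B, to=A, msg='final')): A:[start,stop,final] B:[data,pong] C:[sync,err,hello] D:[ping]
After 12 (process(A)): A:[stop,final] B:[data,pong] C:[sync,err,hello] D:[ping]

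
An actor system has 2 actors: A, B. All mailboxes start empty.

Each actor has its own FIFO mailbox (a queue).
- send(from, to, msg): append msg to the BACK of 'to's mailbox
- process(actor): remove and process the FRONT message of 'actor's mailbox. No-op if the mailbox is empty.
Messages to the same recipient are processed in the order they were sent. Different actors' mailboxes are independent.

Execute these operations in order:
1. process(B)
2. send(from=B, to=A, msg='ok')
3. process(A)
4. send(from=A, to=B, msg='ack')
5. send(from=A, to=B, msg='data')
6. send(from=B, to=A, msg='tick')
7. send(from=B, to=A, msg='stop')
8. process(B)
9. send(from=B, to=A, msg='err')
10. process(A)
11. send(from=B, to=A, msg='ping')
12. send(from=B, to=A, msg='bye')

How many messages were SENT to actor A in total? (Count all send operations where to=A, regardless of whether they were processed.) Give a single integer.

After 1 (process(B)): A:[] B:[]
After 2 (send(from=B, to=A, msg='ok')): A:[ok] B:[]
After 3 (process(A)): A:[] B:[]
After 4 (send(from=A, to=B, msg='ack')): A:[] B:[ack]
After 5 (send(from=A, to=B, msg='data')): A:[] B:[ack,data]
After 6 (send(from=B, to=A, msg='tick')): A:[tick] B:[ack,data]
After 7 (send(from=B, to=A, msg='stop')): A:[tick,stop] B:[ack,data]
After 8 (process(B)): A:[tick,stop] B:[data]
After 9 (send(from=B, to=A, msg='err')): A:[tick,stop,err] B:[data]
After 10 (process(A)): A:[stop,err] B:[data]
After 11 (send(from=B, to=A, msg='ping')): A:[stop,err,ping] B:[data]
After 12 (send(from=B, to=A, msg='bye')): A:[stop,err,ping,bye] B:[data]

Answer: 6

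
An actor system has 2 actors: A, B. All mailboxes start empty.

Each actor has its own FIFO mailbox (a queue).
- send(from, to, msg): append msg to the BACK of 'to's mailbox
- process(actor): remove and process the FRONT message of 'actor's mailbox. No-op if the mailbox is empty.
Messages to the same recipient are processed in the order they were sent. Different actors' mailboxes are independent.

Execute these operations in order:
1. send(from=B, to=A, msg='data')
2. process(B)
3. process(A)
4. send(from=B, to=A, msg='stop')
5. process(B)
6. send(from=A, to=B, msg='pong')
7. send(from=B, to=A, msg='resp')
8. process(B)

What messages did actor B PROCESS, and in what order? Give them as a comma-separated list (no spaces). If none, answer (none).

After 1 (send(from=B, to=A, msg='data')): A:[data] B:[]
After 2 (process(B)): A:[data] B:[]
After 3 (process(A)): A:[] B:[]
After 4 (send(from=B, to=A, msg='stop')): A:[stop] B:[]
After 5 (process(B)): A:[stop] B:[]
After 6 (send(from=A, to=B, msg='pong')): A:[stop] B:[pong]
After 7 (send(from=B, to=A, msg='resp')): A:[stop,resp] B:[pong]
After 8 (process(B)): A:[stop,resp] B:[]

Answer: pong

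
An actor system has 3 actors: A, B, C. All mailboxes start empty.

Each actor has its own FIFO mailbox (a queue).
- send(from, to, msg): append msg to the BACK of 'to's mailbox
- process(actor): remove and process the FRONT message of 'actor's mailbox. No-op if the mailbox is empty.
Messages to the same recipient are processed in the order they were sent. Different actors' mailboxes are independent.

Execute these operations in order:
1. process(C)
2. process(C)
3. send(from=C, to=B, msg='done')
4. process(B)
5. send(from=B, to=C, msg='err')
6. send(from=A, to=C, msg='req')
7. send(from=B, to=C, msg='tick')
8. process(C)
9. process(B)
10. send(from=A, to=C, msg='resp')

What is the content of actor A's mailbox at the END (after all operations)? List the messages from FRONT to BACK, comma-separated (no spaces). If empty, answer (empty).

Answer: (empty)

Derivation:
After 1 (process(C)): A:[] B:[] C:[]
After 2 (process(C)): A:[] B:[] C:[]
After 3 (send(from=C, to=B, msg='done')): A:[] B:[done] C:[]
After 4 (process(B)): A:[] B:[] C:[]
After 5 (send(from=B, to=C, msg='err')): A:[] B:[] C:[err]
After 6 (send(from=A, to=C, msg='req')): A:[] B:[] C:[err,req]
After 7 (send(from=B, to=C, msg='tick')): A:[] B:[] C:[err,req,tick]
After 8 (process(C)): A:[] B:[] C:[req,tick]
After 9 (process(B)): A:[] B:[] C:[req,tick]
After 10 (send(from=A, to=C, msg='resp')): A:[] B:[] C:[req,tick,resp]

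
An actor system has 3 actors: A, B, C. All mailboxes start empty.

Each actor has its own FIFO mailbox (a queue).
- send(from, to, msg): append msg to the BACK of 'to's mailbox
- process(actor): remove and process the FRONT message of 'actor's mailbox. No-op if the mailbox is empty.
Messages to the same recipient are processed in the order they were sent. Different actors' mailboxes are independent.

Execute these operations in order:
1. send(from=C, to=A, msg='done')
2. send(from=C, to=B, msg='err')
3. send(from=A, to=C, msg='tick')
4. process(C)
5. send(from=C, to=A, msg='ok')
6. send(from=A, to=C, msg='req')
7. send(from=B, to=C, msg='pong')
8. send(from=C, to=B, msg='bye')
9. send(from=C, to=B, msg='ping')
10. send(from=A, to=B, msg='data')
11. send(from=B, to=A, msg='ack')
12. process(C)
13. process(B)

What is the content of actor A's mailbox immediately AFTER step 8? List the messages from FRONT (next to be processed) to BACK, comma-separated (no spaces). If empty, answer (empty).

After 1 (send(from=C, to=A, msg='done')): A:[done] B:[] C:[]
After 2 (send(from=C, to=B, msg='err')): A:[done] B:[err] C:[]
After 3 (send(from=A, to=C, msg='tick')): A:[done] B:[err] C:[tick]
After 4 (process(C)): A:[done] B:[err] C:[]
After 5 (send(from=C, to=A, msg='ok')): A:[done,ok] B:[err] C:[]
After 6 (send(from=A, to=C, msg='req')): A:[done,ok] B:[err] C:[req]
After 7 (send(from=B, to=C, msg='pong')): A:[done,ok] B:[err] C:[req,pong]
After 8 (send(from=C, to=B, msg='bye')): A:[done,ok] B:[err,bye] C:[req,pong]

done,ok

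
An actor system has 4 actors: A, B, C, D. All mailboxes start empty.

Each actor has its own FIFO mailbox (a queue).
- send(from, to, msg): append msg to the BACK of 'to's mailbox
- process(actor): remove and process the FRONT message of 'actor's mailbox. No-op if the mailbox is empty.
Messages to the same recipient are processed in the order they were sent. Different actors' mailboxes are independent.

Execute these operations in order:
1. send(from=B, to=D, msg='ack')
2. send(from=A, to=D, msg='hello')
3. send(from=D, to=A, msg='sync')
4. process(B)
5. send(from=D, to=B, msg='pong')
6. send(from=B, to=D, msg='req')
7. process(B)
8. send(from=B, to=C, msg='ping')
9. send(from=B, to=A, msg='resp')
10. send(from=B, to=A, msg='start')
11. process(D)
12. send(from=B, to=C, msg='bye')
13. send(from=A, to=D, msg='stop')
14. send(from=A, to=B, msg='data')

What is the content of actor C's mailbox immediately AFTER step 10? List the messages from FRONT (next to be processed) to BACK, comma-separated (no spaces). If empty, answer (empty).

After 1 (send(from=B, to=D, msg='ack')): A:[] B:[] C:[] D:[ack]
After 2 (send(from=A, to=D, msg='hello')): A:[] B:[] C:[] D:[ack,hello]
After 3 (send(from=D, to=A, msg='sync')): A:[sync] B:[] C:[] D:[ack,hello]
After 4 (process(B)): A:[sync] B:[] C:[] D:[ack,hello]
After 5 (send(from=D, to=B, msg='pong')): A:[sync] B:[pong] C:[] D:[ack,hello]
After 6 (send(from=B, to=D, msg='req')): A:[sync] B:[pong] C:[] D:[ack,hello,req]
After 7 (process(B)): A:[sync] B:[] C:[] D:[ack,hello,req]
After 8 (send(from=B, to=C, msg='ping')): A:[sync] B:[] C:[ping] D:[ack,hello,req]
After 9 (send(from=B, to=A, msg='resp')): A:[sync,resp] B:[] C:[ping] D:[ack,hello,req]
After 10 (send(from=B, to=A, msg='start')): A:[sync,resp,start] B:[] C:[ping] D:[ack,hello,req]

ping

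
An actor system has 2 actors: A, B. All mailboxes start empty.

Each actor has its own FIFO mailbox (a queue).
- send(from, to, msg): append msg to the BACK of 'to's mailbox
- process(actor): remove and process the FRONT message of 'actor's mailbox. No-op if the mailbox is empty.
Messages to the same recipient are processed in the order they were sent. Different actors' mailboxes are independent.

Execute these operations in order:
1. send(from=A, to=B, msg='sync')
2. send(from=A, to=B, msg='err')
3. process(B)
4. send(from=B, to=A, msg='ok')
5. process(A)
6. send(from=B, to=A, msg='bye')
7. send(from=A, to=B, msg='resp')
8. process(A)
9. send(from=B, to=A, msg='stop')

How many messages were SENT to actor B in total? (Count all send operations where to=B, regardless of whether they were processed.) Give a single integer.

After 1 (send(from=A, to=B, msg='sync')): A:[] B:[sync]
After 2 (send(from=A, to=B, msg='err')): A:[] B:[sync,err]
After 3 (process(B)): A:[] B:[err]
After 4 (send(from=B, to=A, msg='ok')): A:[ok] B:[err]
After 5 (process(A)): A:[] B:[err]
After 6 (send(from=B, to=A, msg='bye')): A:[bye] B:[err]
After 7 (send(from=A, to=B, msg='resp')): A:[bye] B:[err,resp]
After 8 (process(A)): A:[] B:[err,resp]
After 9 (send(from=B, to=A, msg='stop')): A:[stop] B:[err,resp]

Answer: 3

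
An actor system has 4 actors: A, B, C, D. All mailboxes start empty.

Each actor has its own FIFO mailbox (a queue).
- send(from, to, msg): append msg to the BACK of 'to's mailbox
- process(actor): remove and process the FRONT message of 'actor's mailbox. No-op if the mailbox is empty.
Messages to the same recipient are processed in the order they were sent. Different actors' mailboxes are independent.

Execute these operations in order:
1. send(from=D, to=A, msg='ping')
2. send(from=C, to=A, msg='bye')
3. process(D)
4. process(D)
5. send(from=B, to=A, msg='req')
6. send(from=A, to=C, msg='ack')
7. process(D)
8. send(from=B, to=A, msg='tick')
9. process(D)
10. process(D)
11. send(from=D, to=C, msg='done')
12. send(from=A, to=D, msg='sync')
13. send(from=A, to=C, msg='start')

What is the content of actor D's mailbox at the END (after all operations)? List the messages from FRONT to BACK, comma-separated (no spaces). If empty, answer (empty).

Answer: sync

Derivation:
After 1 (send(from=D, to=A, msg='ping')): A:[ping] B:[] C:[] D:[]
After 2 (send(from=C, to=A, msg='bye')): A:[ping,bye] B:[] C:[] D:[]
After 3 (process(D)): A:[ping,bye] B:[] C:[] D:[]
After 4 (process(D)): A:[ping,bye] B:[] C:[] D:[]
After 5 (send(from=B, to=A, msg='req')): A:[ping,bye,req] B:[] C:[] D:[]
After 6 (send(from=A, to=C, msg='ack')): A:[ping,bye,req] B:[] C:[ack] D:[]
After 7 (process(D)): A:[ping,bye,req] B:[] C:[ack] D:[]
After 8 (send(from=B, to=A, msg='tick')): A:[ping,bye,req,tick] B:[] C:[ack] D:[]
After 9 (process(D)): A:[ping,bye,req,tick] B:[] C:[ack] D:[]
After 10 (process(D)): A:[ping,bye,req,tick] B:[] C:[ack] D:[]
After 11 (send(from=D, to=C, msg='done')): A:[ping,bye,req,tick] B:[] C:[ack,done] D:[]
After 12 (send(from=A, to=D, msg='sync')): A:[ping,bye,req,tick] B:[] C:[ack,done] D:[sync]
After 13 (send(from=A, to=C, msg='start')): A:[ping,bye,req,tick] B:[] C:[ack,done,start] D:[sync]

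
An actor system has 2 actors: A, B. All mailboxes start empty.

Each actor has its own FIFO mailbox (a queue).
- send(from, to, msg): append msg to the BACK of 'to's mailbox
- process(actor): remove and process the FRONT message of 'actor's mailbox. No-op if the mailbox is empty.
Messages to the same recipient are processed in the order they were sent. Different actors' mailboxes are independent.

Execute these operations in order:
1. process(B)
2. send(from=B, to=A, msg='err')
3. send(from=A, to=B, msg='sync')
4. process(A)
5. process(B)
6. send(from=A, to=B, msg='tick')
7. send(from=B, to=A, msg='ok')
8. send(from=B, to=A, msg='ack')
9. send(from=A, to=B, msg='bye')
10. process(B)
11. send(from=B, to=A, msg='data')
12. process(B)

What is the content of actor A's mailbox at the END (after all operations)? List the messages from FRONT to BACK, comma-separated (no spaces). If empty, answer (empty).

After 1 (process(B)): A:[] B:[]
After 2 (send(from=B, to=A, msg='err')): A:[err] B:[]
After 3 (send(from=A, to=B, msg='sync')): A:[err] B:[sync]
After 4 (process(A)): A:[] B:[sync]
After 5 (process(B)): A:[] B:[]
After 6 (send(from=A, to=B, msg='tick')): A:[] B:[tick]
After 7 (send(from=B, to=A, msg='ok')): A:[ok] B:[tick]
After 8 (send(from=B, to=A, msg='ack')): A:[ok,ack] B:[tick]
After 9 (send(from=A, to=B, msg='bye')): A:[ok,ack] B:[tick,bye]
After 10 (process(B)): A:[ok,ack] B:[bye]
After 11 (send(from=B, to=A, msg='data')): A:[ok,ack,data] B:[bye]
After 12 (process(B)): A:[ok,ack,data] B:[]

Answer: ok,ack,data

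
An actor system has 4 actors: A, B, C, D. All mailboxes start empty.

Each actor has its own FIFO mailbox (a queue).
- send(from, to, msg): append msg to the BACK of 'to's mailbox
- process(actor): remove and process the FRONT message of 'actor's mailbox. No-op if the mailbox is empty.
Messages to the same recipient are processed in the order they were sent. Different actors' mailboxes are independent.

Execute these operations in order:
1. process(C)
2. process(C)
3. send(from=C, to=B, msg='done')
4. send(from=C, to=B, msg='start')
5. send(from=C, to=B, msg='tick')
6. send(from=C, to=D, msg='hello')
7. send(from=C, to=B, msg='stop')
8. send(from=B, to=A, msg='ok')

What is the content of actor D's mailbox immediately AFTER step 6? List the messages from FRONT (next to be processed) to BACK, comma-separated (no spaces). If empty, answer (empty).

After 1 (process(C)): A:[] B:[] C:[] D:[]
After 2 (process(C)): A:[] B:[] C:[] D:[]
After 3 (send(from=C, to=B, msg='done')): A:[] B:[done] C:[] D:[]
After 4 (send(from=C, to=B, msg='start')): A:[] B:[done,start] C:[] D:[]
After 5 (send(from=C, to=B, msg='tick')): A:[] B:[done,start,tick] C:[] D:[]
After 6 (send(from=C, to=D, msg='hello')): A:[] B:[done,start,tick] C:[] D:[hello]

hello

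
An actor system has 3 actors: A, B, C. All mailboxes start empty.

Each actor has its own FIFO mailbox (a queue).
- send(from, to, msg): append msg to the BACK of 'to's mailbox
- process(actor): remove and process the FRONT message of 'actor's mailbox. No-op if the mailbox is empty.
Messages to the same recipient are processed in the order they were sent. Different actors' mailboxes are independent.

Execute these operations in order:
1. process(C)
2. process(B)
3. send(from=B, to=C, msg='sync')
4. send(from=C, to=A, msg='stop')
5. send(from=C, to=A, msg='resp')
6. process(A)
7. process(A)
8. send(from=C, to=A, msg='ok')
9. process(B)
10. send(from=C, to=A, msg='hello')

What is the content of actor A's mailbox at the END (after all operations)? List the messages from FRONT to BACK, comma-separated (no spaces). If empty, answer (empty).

After 1 (process(C)): A:[] B:[] C:[]
After 2 (process(B)): A:[] B:[] C:[]
After 3 (send(from=B, to=C, msg='sync')): A:[] B:[] C:[sync]
After 4 (send(from=C, to=A, msg='stop')): A:[stop] B:[] C:[sync]
After 5 (send(from=C, to=A, msg='resp')): A:[stop,resp] B:[] C:[sync]
After 6 (process(A)): A:[resp] B:[] C:[sync]
After 7 (process(A)): A:[] B:[] C:[sync]
After 8 (send(from=C, to=A, msg='ok')): A:[ok] B:[] C:[sync]
After 9 (process(B)): A:[ok] B:[] C:[sync]
After 10 (send(from=C, to=A, msg='hello')): A:[ok,hello] B:[] C:[sync]

Answer: ok,hello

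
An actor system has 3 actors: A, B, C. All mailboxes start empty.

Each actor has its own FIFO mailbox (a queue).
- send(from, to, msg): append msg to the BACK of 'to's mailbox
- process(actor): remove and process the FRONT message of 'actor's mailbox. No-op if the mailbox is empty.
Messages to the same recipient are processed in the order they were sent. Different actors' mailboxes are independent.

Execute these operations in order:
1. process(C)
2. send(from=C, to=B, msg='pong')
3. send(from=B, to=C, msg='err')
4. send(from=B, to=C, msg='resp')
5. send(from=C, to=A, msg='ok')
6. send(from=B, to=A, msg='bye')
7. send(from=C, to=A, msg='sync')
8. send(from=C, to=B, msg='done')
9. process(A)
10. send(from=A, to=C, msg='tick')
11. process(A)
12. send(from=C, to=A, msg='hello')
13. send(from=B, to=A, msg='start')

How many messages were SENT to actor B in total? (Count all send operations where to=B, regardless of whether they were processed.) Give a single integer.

Answer: 2

Derivation:
After 1 (process(C)): A:[] B:[] C:[]
After 2 (send(from=C, to=B, msg='pong')): A:[] B:[pong] C:[]
After 3 (send(from=B, to=C, msg='err')): A:[] B:[pong] C:[err]
After 4 (send(from=B, to=C, msg='resp')): A:[] B:[pong] C:[err,resp]
After 5 (send(from=C, to=A, msg='ok')): A:[ok] B:[pong] C:[err,resp]
After 6 (send(from=B, to=A, msg='bye')): A:[ok,bye] B:[pong] C:[err,resp]
After 7 (send(from=C, to=A, msg='sync')): A:[ok,bye,sync] B:[pong] C:[err,resp]
After 8 (send(from=C, to=B, msg='done')): A:[ok,bye,sync] B:[pong,done] C:[err,resp]
After 9 (process(A)): A:[bye,sync] B:[pong,done] C:[err,resp]
After 10 (send(from=A, to=C, msg='tick')): A:[bye,sync] B:[pong,done] C:[err,resp,tick]
After 11 (process(A)): A:[sync] B:[pong,done] C:[err,resp,tick]
After 12 (send(from=C, to=A, msg='hello')): A:[sync,hello] B:[pong,done] C:[err,resp,tick]
After 13 (send(from=B, to=A, msg='start')): A:[sync,hello,start] B:[pong,done] C:[err,resp,tick]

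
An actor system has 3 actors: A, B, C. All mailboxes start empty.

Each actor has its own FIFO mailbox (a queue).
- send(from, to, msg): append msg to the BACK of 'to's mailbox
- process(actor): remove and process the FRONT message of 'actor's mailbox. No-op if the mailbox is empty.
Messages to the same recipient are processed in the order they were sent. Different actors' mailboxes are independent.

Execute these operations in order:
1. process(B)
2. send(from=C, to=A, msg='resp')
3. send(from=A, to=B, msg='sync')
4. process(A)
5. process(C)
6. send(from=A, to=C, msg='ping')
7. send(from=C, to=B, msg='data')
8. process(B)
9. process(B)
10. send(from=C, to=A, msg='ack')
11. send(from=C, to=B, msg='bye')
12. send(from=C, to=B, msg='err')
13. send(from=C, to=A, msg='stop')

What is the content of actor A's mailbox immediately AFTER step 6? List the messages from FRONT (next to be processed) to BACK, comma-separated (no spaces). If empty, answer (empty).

After 1 (process(B)): A:[] B:[] C:[]
After 2 (send(from=C, to=A, msg='resp')): A:[resp] B:[] C:[]
After 3 (send(from=A, to=B, msg='sync')): A:[resp] B:[sync] C:[]
After 4 (process(A)): A:[] B:[sync] C:[]
After 5 (process(C)): A:[] B:[sync] C:[]
After 6 (send(from=A, to=C, msg='ping')): A:[] B:[sync] C:[ping]

(empty)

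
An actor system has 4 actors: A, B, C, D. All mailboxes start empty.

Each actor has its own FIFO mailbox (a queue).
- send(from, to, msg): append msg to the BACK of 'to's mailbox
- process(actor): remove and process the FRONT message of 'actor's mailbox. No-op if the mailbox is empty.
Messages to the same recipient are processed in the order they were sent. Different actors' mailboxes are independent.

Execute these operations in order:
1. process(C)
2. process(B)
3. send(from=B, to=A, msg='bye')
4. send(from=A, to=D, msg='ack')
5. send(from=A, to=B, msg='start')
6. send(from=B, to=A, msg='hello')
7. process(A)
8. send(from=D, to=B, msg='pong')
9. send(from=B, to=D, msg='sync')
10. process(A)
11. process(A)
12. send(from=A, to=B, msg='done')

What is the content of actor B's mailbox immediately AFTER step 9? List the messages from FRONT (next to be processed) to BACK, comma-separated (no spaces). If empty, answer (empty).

After 1 (process(C)): A:[] B:[] C:[] D:[]
After 2 (process(B)): A:[] B:[] C:[] D:[]
After 3 (send(from=B, to=A, msg='bye')): A:[bye] B:[] C:[] D:[]
After 4 (send(from=A, to=D, msg='ack')): A:[bye] B:[] C:[] D:[ack]
After 5 (send(from=A, to=B, msg='start')): A:[bye] B:[start] C:[] D:[ack]
After 6 (send(from=B, to=A, msg='hello')): A:[bye,hello] B:[start] C:[] D:[ack]
After 7 (process(A)): A:[hello] B:[start] C:[] D:[ack]
After 8 (send(from=D, to=B, msg='pong')): A:[hello] B:[start,pong] C:[] D:[ack]
After 9 (send(from=B, to=D, msg='sync')): A:[hello] B:[start,pong] C:[] D:[ack,sync]

start,pong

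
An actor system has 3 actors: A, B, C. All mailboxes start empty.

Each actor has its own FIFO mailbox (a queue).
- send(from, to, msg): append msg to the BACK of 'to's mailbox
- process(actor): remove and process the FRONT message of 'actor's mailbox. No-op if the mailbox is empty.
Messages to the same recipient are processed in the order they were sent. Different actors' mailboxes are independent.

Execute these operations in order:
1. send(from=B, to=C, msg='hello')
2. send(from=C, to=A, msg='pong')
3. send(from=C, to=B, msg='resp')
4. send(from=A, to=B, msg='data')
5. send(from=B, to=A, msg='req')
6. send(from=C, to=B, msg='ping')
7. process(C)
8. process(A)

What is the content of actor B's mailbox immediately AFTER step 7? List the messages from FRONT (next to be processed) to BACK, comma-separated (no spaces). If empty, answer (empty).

After 1 (send(from=B, to=C, msg='hello')): A:[] B:[] C:[hello]
After 2 (send(from=C, to=A, msg='pong')): A:[pong] B:[] C:[hello]
After 3 (send(from=C, to=B, msg='resp')): A:[pong] B:[resp] C:[hello]
After 4 (send(from=A, to=B, msg='data')): A:[pong] B:[resp,data] C:[hello]
After 5 (send(from=B, to=A, msg='req')): A:[pong,req] B:[resp,data] C:[hello]
After 6 (send(from=C, to=B, msg='ping')): A:[pong,req] B:[resp,data,ping] C:[hello]
After 7 (process(C)): A:[pong,req] B:[resp,data,ping] C:[]

resp,data,ping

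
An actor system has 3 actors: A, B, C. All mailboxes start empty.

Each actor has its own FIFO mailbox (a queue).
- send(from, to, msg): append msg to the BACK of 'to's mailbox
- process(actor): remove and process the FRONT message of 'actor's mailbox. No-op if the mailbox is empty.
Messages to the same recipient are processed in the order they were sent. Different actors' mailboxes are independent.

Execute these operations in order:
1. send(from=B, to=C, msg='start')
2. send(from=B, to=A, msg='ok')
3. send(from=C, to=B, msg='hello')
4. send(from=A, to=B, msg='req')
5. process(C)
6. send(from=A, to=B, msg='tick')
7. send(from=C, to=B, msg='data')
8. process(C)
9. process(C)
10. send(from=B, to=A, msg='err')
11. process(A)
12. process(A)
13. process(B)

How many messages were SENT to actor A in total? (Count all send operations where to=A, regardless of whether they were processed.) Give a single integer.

Answer: 2

Derivation:
After 1 (send(from=B, to=C, msg='start')): A:[] B:[] C:[start]
After 2 (send(from=B, to=A, msg='ok')): A:[ok] B:[] C:[start]
After 3 (send(from=C, to=B, msg='hello')): A:[ok] B:[hello] C:[start]
After 4 (send(from=A, to=B, msg='req')): A:[ok] B:[hello,req] C:[start]
After 5 (process(C)): A:[ok] B:[hello,req] C:[]
After 6 (send(from=A, to=B, msg='tick')): A:[ok] B:[hello,req,tick] C:[]
After 7 (send(from=C, to=B, msg='data')): A:[ok] B:[hello,req,tick,data] C:[]
After 8 (process(C)): A:[ok] B:[hello,req,tick,data] C:[]
After 9 (process(C)): A:[ok] B:[hello,req,tick,data] C:[]
After 10 (send(from=B, to=A, msg='err')): A:[ok,err] B:[hello,req,tick,data] C:[]
After 11 (process(A)): A:[err] B:[hello,req,tick,data] C:[]
After 12 (process(A)): A:[] B:[hello,req,tick,data] C:[]
After 13 (process(B)): A:[] B:[req,tick,data] C:[]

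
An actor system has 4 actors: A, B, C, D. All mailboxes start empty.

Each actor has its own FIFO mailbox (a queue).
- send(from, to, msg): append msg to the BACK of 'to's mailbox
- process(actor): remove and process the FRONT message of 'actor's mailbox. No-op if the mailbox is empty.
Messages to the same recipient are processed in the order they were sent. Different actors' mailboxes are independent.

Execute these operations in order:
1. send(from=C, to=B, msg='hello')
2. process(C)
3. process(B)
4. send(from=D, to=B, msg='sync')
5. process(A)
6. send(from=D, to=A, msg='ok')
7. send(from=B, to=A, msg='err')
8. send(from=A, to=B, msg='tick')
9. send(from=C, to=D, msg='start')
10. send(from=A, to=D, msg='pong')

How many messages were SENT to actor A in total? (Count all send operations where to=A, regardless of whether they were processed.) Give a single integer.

After 1 (send(from=C, to=B, msg='hello')): A:[] B:[hello] C:[] D:[]
After 2 (process(C)): A:[] B:[hello] C:[] D:[]
After 3 (process(B)): A:[] B:[] C:[] D:[]
After 4 (send(from=D, to=B, msg='sync')): A:[] B:[sync] C:[] D:[]
After 5 (process(A)): A:[] B:[sync] C:[] D:[]
After 6 (send(from=D, to=A, msg='ok')): A:[ok] B:[sync] C:[] D:[]
After 7 (send(from=B, to=A, msg='err')): A:[ok,err] B:[sync] C:[] D:[]
After 8 (send(from=A, to=B, msg='tick')): A:[ok,err] B:[sync,tick] C:[] D:[]
After 9 (send(from=C, to=D, msg='start')): A:[ok,err] B:[sync,tick] C:[] D:[start]
After 10 (send(from=A, to=D, msg='pong')): A:[ok,err] B:[sync,tick] C:[] D:[start,pong]

Answer: 2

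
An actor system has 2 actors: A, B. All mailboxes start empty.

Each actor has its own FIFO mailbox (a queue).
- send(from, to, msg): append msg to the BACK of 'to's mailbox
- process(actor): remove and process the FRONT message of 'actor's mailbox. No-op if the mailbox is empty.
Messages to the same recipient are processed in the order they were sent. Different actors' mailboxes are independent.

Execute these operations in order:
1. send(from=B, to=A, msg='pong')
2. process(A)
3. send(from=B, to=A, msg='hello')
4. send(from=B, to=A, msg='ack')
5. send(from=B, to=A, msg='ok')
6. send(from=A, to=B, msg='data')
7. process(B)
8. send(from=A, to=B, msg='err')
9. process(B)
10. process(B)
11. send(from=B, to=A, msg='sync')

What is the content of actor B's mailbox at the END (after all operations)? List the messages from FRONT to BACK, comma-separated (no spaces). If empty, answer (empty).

Answer: (empty)

Derivation:
After 1 (send(from=B, to=A, msg='pong')): A:[pong] B:[]
After 2 (process(A)): A:[] B:[]
After 3 (send(from=B, to=A, msg='hello')): A:[hello] B:[]
After 4 (send(from=B, to=A, msg='ack')): A:[hello,ack] B:[]
After 5 (send(from=B, to=A, msg='ok')): A:[hello,ack,ok] B:[]
After 6 (send(from=A, to=B, msg='data')): A:[hello,ack,ok] B:[data]
After 7 (process(B)): A:[hello,ack,ok] B:[]
After 8 (send(from=A, to=B, msg='err')): A:[hello,ack,ok] B:[err]
After 9 (process(B)): A:[hello,ack,ok] B:[]
After 10 (process(B)): A:[hello,ack,ok] B:[]
After 11 (send(from=B, to=A, msg='sync')): A:[hello,ack,ok,sync] B:[]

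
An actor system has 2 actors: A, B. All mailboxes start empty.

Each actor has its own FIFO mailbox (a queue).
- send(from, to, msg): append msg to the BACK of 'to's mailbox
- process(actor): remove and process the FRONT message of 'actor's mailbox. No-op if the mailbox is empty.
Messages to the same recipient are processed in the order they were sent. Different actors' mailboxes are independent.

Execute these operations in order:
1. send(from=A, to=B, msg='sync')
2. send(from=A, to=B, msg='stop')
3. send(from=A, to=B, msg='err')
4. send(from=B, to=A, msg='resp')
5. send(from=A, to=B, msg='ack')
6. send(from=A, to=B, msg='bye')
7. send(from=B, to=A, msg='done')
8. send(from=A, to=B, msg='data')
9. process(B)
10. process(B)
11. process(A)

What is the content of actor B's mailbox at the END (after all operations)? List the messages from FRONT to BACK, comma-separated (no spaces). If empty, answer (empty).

After 1 (send(from=A, to=B, msg='sync')): A:[] B:[sync]
After 2 (send(from=A, to=B, msg='stop')): A:[] B:[sync,stop]
After 3 (send(from=A, to=B, msg='err')): A:[] B:[sync,stop,err]
After 4 (send(from=B, to=A, msg='resp')): A:[resp] B:[sync,stop,err]
After 5 (send(from=A, to=B, msg='ack')): A:[resp] B:[sync,stop,err,ack]
After 6 (send(from=A, to=B, msg='bye')): A:[resp] B:[sync,stop,err,ack,bye]
After 7 (send(from=B, to=A, msg='done')): A:[resp,done] B:[sync,stop,err,ack,bye]
After 8 (send(from=A, to=B, msg='data')): A:[resp,done] B:[sync,stop,err,ack,bye,data]
After 9 (process(B)): A:[resp,done] B:[stop,err,ack,bye,data]
After 10 (process(B)): A:[resp,done] B:[err,ack,bye,data]
After 11 (process(A)): A:[done] B:[err,ack,bye,data]

Answer: err,ack,bye,data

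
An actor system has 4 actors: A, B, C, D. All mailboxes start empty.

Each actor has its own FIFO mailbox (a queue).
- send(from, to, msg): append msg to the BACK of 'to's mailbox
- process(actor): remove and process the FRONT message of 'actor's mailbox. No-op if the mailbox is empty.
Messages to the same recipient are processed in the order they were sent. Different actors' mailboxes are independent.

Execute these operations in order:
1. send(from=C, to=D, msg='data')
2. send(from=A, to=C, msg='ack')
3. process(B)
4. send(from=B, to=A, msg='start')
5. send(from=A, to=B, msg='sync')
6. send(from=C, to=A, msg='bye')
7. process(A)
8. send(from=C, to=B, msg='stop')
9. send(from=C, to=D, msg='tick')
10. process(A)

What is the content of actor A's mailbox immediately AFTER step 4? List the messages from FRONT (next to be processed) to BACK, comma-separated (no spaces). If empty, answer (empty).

After 1 (send(from=C, to=D, msg='data')): A:[] B:[] C:[] D:[data]
After 2 (send(from=A, to=C, msg='ack')): A:[] B:[] C:[ack] D:[data]
After 3 (process(B)): A:[] B:[] C:[ack] D:[data]
After 4 (send(from=B, to=A, msg='start')): A:[start] B:[] C:[ack] D:[data]

start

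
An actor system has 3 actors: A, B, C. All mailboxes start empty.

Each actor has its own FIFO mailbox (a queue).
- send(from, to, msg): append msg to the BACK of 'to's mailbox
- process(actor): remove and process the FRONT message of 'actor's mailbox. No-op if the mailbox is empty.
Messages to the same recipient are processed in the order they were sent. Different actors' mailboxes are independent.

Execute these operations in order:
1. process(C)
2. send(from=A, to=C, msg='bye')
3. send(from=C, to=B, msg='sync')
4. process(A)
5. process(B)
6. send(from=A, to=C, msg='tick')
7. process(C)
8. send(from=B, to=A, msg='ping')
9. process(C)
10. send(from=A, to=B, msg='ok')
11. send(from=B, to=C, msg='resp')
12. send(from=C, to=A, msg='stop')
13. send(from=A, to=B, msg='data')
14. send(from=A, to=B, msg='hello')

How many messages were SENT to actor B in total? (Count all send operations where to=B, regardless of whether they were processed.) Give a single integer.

Answer: 4

Derivation:
After 1 (process(C)): A:[] B:[] C:[]
After 2 (send(from=A, to=C, msg='bye')): A:[] B:[] C:[bye]
After 3 (send(from=C, to=B, msg='sync')): A:[] B:[sync] C:[bye]
After 4 (process(A)): A:[] B:[sync] C:[bye]
After 5 (process(B)): A:[] B:[] C:[bye]
After 6 (send(from=A, to=C, msg='tick')): A:[] B:[] C:[bye,tick]
After 7 (process(C)): A:[] B:[] C:[tick]
After 8 (send(from=B, to=A, msg='ping')): A:[ping] B:[] C:[tick]
After 9 (process(C)): A:[ping] B:[] C:[]
After 10 (send(from=A, to=B, msg='ok')): A:[ping] B:[ok] C:[]
After 11 (send(from=B, to=C, msg='resp')): A:[ping] B:[ok] C:[resp]
After 12 (send(from=C, to=A, msg='stop')): A:[ping,stop] B:[ok] C:[resp]
After 13 (send(from=A, to=B, msg='data')): A:[ping,stop] B:[ok,data] C:[resp]
After 14 (send(from=A, to=B, msg='hello')): A:[ping,stop] B:[ok,data,hello] C:[resp]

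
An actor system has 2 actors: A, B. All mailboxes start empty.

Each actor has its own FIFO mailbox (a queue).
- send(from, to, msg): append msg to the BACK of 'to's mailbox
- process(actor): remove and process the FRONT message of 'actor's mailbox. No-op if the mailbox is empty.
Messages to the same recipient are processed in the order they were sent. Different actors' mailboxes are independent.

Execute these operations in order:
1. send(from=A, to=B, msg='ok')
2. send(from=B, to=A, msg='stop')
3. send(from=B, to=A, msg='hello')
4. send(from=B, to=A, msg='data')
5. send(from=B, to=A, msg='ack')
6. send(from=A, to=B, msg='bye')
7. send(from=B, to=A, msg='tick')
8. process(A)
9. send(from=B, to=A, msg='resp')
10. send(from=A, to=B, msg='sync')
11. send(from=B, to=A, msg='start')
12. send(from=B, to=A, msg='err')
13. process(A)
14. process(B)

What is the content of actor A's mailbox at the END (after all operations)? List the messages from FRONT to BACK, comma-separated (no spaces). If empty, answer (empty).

After 1 (send(from=A, to=B, msg='ok')): A:[] B:[ok]
After 2 (send(from=B, to=A, msg='stop')): A:[stop] B:[ok]
After 3 (send(from=B, to=A, msg='hello')): A:[stop,hello] B:[ok]
After 4 (send(from=B, to=A, msg='data')): A:[stop,hello,data] B:[ok]
After 5 (send(from=B, to=A, msg='ack')): A:[stop,hello,data,ack] B:[ok]
After 6 (send(from=A, to=B, msg='bye')): A:[stop,hello,data,ack] B:[ok,bye]
After 7 (send(from=B, to=A, msg='tick')): A:[stop,hello,data,ack,tick] B:[ok,bye]
After 8 (process(A)): A:[hello,data,ack,tick] B:[ok,bye]
After 9 (send(from=B, to=A, msg='resp')): A:[hello,data,ack,tick,resp] B:[ok,bye]
After 10 (send(from=A, to=B, msg='sync')): A:[hello,data,ack,tick,resp] B:[ok,bye,sync]
After 11 (send(from=B, to=A, msg='start')): A:[hello,data,ack,tick,resp,start] B:[ok,bye,sync]
After 12 (send(from=B, to=A, msg='err')): A:[hello,data,ack,tick,resp,start,err] B:[ok,bye,sync]
After 13 (process(A)): A:[data,ack,tick,resp,start,err] B:[ok,bye,sync]
After 14 (process(B)): A:[data,ack,tick,resp,start,err] B:[bye,sync]

Answer: data,ack,tick,resp,start,err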